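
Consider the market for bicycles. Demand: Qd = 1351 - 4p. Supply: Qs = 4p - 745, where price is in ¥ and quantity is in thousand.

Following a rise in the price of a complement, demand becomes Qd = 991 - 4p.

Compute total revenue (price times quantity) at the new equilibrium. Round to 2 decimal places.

26691.00

Solve the original market: 1351 - 4p = 4p - 745, hence p = 262 and Q = 303.
After the shift, demand is Qd = 991 - 4p and supply is Qs = 4p - 745.
Clearing the new market: 991 - 4p = 4p - 745, so p = 217 and Q = 123.
New expenditure = 217 × 123 = 26691.00.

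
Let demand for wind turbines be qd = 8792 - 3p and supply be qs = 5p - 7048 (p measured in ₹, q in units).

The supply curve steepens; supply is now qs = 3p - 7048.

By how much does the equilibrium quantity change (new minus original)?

Original equilibrium: 8792 - 3p = 5p - 7048 gives 15840 = 8p, so p = 1980 and q = 2852.
The shock moves the curves to qd = 8792 - 3p and qs = 3p - 7048.
Equate the new curves: 8792 - 3p = 3p - 7048, giving 15840 = 6p, p = 2640, q = 872.
Δq = 872 − 2852 = -1980.

-1980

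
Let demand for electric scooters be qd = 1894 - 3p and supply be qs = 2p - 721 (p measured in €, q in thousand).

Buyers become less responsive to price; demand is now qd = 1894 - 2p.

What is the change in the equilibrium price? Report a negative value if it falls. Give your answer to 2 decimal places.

Before the shock: 1894 - 3p = 2p - 721 ⇒ 2615 = 5p ⇒ p = 523, q = 325.
With the change applied: demand qd = 1894 - 2p, supply qs = 2p - 721.
Equate the new curves: 1894 - 2p = 2p - 721, giving 2615 = 4p, p = 653.75, q = 586.5.
Δp = 653.75 − 523 = +130.75.

+130.75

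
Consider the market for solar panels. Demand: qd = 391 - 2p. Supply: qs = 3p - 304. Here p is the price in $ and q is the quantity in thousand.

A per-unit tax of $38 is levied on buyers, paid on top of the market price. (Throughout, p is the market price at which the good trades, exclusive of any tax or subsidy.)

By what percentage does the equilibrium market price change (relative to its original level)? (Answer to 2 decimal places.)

Initially, 391 - 2p = 3p - 304, so 695 = 5p and p = 139, q = 113.
Since buyers pay the price plus the tax, the effective demand curve becomes qd = 315 - 2p.
Setting them equal: 315 - 2p = 3p - 304 → 619 = 5p, so p = 123.8 and q = 67.4.
%Δp = (123.8 − 139) / 139 × 100 = -10.94%.

-10.94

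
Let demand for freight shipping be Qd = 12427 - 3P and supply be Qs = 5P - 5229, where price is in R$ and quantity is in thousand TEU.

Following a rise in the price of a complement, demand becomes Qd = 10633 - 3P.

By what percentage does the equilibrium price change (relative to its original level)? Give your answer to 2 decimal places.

Before the shock: 12427 - 3P = 5P - 5229 ⇒ 17656 = 8P ⇒ P = 2207, Q = 5806.
After the shift, demand is Qd = 10633 - 3P and supply is Qs = 5P - 5229.
Equate the new curves: 10633 - 3P = 5P - 5229, giving 15862 = 8P, P = 1982.75, Q = 4684.75.
%ΔP = (1982.75 − 2207) / 2207 × 100 = -10.16%.

-10.16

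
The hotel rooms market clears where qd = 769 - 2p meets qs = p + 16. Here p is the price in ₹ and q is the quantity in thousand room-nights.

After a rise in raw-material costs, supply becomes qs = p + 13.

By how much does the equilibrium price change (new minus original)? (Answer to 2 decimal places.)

+1.00

Before the shock: 769 - 2p = p + 16 ⇒ 753 = 3p ⇒ p = 251, q = 267.
With the change applied: demand qd = 769 - 2p, supply qs = p + 13.
Equate the new curves: 769 - 2p = p + 13, giving 756 = 3p, p = 252, q = 265.
Δp = 252 − 251 = +1.00.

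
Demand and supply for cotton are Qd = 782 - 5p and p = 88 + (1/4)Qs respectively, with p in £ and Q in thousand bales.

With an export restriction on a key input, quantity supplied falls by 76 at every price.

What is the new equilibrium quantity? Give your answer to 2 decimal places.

Before the shock: 782 - 5p = 4p - 352 ⇒ 1134 = 9p ⇒ p = 126, Q = 152.
After the shift, demand is Qd = 782 - 5p and supply is Qs = 4p - 428.
Clearing the new market: 782 - 5p = 4p - 428, so p = 1210/9 ≈ 134.4444 and Q = 988/9 ≈ 109.7778.

109.78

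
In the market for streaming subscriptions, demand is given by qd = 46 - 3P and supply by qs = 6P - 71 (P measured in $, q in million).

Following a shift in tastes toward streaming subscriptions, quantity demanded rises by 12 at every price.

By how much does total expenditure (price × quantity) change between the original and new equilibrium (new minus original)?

Original equilibrium: 46 - 3P = 6P - 71 gives 117 = 9P, so P = 13 and q = 7.
The new curves are qd = 58 - 3P (demand) and qs = 6P - 71 (supply).
Clearing the new market: 58 - 3P = 6P - 71, so P = 43/3 ≈ 14.3333 and q = 15.
Expenditure moves from 13×7 = 91 to 14.3333×15 = 215; change = +124.

+124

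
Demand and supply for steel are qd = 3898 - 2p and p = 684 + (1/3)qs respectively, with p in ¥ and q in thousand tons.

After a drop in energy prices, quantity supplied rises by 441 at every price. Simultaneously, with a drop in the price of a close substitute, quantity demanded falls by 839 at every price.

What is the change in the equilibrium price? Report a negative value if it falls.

-256

Solve the original market: 3898 - 2p = 3p - 2052, hence p = 1190 and q = 1518.
After the shift, demand is qd = 3059 - 2p and supply is qs = 3p - 1611.
Setting them equal: 3059 - 2p = 3p - 1611 → 4670 = 5p, so p = 934 and q = 1191.
Δp = 934 − 1190 = -256.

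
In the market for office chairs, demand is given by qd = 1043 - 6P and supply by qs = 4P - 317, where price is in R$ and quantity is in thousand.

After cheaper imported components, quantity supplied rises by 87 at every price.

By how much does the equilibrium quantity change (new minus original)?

Before the shock: 1043 - 6P = 4P - 317 ⇒ 1360 = 10P ⇒ P = 136, q = 227.
The shock moves the curves to qd = 1043 - 6P and qs = 4P - 230.
New equilibrium: 1043 - 6P = 4P - 230 ⇒ 1273 = 10P ⇒ P = 127.3, q = 279.2.
Δq = 279.2 − 227 = +52.2.

+52.2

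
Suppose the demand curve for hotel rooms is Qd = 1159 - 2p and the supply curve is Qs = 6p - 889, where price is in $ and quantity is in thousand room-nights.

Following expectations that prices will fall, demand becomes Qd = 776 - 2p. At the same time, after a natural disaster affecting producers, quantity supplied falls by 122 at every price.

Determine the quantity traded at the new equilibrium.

329.25

Solve the original market: 1159 - 2p = 6p - 889, hence p = 256 and Q = 647.
With the change applied: demand Qd = 776 - 2p, supply Qs = 6p - 1011.
Equate the new curves: 776 - 2p = 6p - 1011, giving 1787 = 8p, p = 223.375, Q = 329.25.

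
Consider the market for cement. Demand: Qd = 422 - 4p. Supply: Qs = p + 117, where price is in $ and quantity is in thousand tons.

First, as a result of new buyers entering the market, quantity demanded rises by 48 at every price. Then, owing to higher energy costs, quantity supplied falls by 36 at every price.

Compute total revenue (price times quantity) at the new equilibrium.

12354.64

Original equilibrium: 422 - 4p = p + 117 gives 305 = 5p, so p = 61 and Q = 178.
After the shift, demand is Qd = 470 - 4p and supply is Qs = p + 81.
Equate the new curves: 470 - 4p = p + 81, giving 389 = 5p, p = 77.8, Q = 158.8.
New expenditure = 77.8 × 158.8 = 12354.64.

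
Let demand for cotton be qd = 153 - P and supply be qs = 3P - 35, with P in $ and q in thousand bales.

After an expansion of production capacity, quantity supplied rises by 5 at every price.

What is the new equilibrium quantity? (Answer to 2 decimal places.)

Solve the original market: 153 - P = 3P - 35, hence P = 47 and q = 106.
The shock moves the curves to qd = 153 - P and qs = 3P - 30.
Clearing the new market: 153 - P = 3P - 30, so P = 45.75 and q = 107.25.

107.25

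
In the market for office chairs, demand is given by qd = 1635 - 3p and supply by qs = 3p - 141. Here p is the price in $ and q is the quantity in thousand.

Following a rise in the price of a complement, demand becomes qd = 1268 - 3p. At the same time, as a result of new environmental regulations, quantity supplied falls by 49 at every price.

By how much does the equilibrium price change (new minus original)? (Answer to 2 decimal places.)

Solve the original market: 1635 - 3p = 3p - 141, hence p = 296 and q = 747.
With the change applied: demand qd = 1268 - 3p, supply qs = 3p - 190.
Equate the new curves: 1268 - 3p = 3p - 190, giving 1458 = 6p, p = 243, q = 539.
Δp = 243 − 296 = -53.00.

-53.00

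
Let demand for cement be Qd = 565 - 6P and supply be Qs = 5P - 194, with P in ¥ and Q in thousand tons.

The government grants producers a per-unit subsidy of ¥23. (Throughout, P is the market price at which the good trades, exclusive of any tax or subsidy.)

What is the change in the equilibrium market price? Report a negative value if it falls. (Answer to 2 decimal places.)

Original equilibrium: 565 - 6P = 5P - 194 gives 759 = 11P, so P = 69 and Q = 151.
Since sellers receive the price plus the subsidy, the effective supply curve becomes Qs = 5P - 79.
Equate the new curves: 565 - 6P = 5P - 79, giving 644 = 11P, P = 644/11 ≈ 58.5455, Q = 2351/11 ≈ 213.7273.
ΔP = 58.5455 − 69 = -10.45.

-10.45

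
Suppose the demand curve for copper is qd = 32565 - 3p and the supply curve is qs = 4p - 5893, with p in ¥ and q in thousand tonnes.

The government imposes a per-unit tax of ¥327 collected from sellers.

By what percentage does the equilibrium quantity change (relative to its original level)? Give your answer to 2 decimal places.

-3.49

Before the shock: 32565 - 3p = 4p - 5893 ⇒ 38458 = 7p ⇒ p = 5494, q = 16083.
Since sellers keep the price net of the tax, the effective supply curve becomes qs = 4p - 7201.
Setting them equal: 32565 - 3p = 4p - 7201 → 39766 = 7p, so p = 39766/7 ≈ 5680.8571 and q = 108657/7 ≈ 15522.4286.
%Δq = (15522.4286 − 16083) / 16083 × 100 = -3.49%.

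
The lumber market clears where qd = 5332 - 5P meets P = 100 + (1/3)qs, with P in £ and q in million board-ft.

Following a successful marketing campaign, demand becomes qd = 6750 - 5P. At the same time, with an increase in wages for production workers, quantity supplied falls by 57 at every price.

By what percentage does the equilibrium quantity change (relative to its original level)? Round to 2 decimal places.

+27.38

Original equilibrium: 5332 - 5P = 3P - 300 gives 5632 = 8P, so P = 704 and q = 1812.
With the change applied: demand qd = 6750 - 5P, supply qs = 3P - 357.
Clearing the new market: 6750 - 5P = 3P - 357, so P = 888.375 and q = 2308.125.
%Δq = (2308.125 − 1812) / 1812 × 100 = +27.38%.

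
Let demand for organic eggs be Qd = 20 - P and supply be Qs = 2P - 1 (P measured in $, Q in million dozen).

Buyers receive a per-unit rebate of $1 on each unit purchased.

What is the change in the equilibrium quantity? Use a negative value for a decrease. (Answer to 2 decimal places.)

Before the shock: 20 - P = 2P - 1 ⇒ 21 = 3P ⇒ P = 7, Q = 13.
Since buyers' out-of-pocket price is the market price minus the rebate, the effective demand curve becomes Qd = 21 - P.
Clearing the new market: 21 - P = 2P - 1, so P = 22/3 ≈ 7.3333 and Q = 41/3 ≈ 13.6667.
ΔQ = 13.6667 − 13 = +0.67.

+0.67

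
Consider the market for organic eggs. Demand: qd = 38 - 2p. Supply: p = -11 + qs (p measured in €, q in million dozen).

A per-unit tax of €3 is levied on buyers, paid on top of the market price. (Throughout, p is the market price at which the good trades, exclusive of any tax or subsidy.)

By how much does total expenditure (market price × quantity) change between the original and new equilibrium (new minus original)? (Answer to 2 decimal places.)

-54.00

Initially, 38 - 2p = p + 11, so 27 = 3p and p = 9, q = 20.
Since buyers pay the price plus the tax, the effective demand curve becomes qd = 32 - 2p.
Clearing the new market: 32 - 2p = p + 11, so p = 7 and q = 18.
Expenditure moves from 9×20 = 180 to 7×18 = 126; change = -54.00.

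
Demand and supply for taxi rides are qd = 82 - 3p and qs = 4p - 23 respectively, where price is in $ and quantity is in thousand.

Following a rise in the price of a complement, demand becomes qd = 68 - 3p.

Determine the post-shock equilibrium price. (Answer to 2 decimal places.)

13.00

Initially, 82 - 3p = 4p - 23, so 105 = 7p and p = 15, q = 37.
The new curves are qd = 68 - 3p (demand) and qs = 4p - 23 (supply).
Clearing the new market: 68 - 3p = 4p - 23, so p = 13 and q = 29.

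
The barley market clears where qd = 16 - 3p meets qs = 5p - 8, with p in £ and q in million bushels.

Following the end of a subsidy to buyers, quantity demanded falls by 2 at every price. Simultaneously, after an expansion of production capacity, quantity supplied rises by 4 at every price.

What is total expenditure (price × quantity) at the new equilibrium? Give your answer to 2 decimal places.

16.31

Solve the original market: 16 - 3p = 5p - 8, hence p = 3 and q = 7.
With the change applied: demand qd = 14 - 3p, supply qs = 5p - 4.
Equate the new curves: 14 - 3p = 5p - 4, giving 18 = 8p, p = 2.25, q = 7.25.
New expenditure = 2.25 × 7.25 = 16.31.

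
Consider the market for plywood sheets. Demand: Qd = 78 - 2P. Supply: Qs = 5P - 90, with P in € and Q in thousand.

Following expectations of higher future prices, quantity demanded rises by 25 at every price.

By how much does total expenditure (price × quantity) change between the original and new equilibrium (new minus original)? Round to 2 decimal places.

Before the shock: 78 - 2P = 5P - 90 ⇒ 168 = 7P ⇒ P = 24, Q = 30.
With the change applied: demand Qd = 103 - 2P, supply Qs = 5P - 90.
Equate the new curves: 103 - 2P = 5P - 90, giving 193 = 7P, P = 193/7 ≈ 27.5714, Q = 335/7 ≈ 47.8571.
Expenditure moves from 24×30 = 720 to 27.5714×47.8571 = 1319.4898; change = +599.49.

+599.49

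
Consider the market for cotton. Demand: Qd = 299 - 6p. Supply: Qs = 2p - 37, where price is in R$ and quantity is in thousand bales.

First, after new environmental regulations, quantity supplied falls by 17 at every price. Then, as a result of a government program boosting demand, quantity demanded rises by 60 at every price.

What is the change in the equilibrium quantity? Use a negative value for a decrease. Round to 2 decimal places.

+2.25

Initially, 299 - 6p = 2p - 37, so 336 = 8p and p = 42, Q = 47.
The shock moves the curves to Qd = 359 - 6p and Qs = 2p - 54.
Setting them equal: 359 - 6p = 2p - 54 → 413 = 8p, so p = 51.625 and Q = 49.25.
ΔQ = 49.25 − 47 = +2.25.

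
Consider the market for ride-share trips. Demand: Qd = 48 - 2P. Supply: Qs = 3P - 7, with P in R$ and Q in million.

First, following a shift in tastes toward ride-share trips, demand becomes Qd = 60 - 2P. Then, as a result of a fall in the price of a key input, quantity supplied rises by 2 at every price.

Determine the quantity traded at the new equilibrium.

Before the shock: 48 - 2P = 3P - 7 ⇒ 55 = 5P ⇒ P = 11, Q = 26.
The shock moves the curves to Qd = 60 - 2P and Qs = 3P - 5.
Clearing the new market: 60 - 2P = 3P - 5, so P = 13 and Q = 34.

34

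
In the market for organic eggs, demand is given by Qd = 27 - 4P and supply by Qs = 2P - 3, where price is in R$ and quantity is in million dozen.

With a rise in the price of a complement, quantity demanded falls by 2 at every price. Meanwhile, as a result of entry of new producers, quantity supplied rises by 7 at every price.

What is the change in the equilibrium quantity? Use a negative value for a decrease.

+4

Solve the original market: 27 - 4P = 2P - 3, hence P = 5 and Q = 7.
The new curves are Qd = 25 - 4P (demand) and Qs = 2P + 4 (supply).
Clearing the new market: 25 - 4P = 2P + 4, so P = 3.5 and Q = 11.
ΔQ = 11 − 7 = +4.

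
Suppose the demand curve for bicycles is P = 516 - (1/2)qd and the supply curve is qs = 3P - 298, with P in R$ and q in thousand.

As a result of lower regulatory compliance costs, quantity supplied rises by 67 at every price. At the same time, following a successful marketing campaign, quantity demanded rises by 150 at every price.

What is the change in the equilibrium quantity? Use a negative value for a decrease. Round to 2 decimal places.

+116.80

Initially, 1032 - 2P = 3P - 298, so 1330 = 5P and P = 266, q = 500.
With the change applied: demand qd = 1182 - 2P, supply qs = 3P - 231.
Equate the new curves: 1182 - 2P = 3P - 231, giving 1413 = 5P, P = 282.6, q = 616.8.
Δq = 616.8 − 500 = +116.80.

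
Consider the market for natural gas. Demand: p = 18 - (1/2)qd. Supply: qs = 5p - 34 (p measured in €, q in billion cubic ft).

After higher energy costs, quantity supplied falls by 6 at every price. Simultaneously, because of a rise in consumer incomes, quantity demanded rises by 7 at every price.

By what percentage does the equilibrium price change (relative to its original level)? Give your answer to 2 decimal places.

+18.57

Initially, 36 - 2p = 5p - 34, so 70 = 7p and p = 10, q = 16.
With the change applied: demand qd = 43 - 2p, supply qs = 5p - 40.
Setting them equal: 43 - 2p = 5p - 40 → 83 = 7p, so p = 83/7 ≈ 11.8571 and q = 135/7 ≈ 19.2857.
%Δp = (11.8571 − 10) / 10 × 100 = +18.57%.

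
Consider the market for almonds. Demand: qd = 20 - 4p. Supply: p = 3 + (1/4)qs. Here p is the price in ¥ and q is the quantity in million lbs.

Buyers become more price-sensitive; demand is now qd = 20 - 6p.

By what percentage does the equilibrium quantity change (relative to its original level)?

Solve the original market: 20 - 4p = 4p - 12, hence p = 4 and q = 4.
With the change applied: demand qd = 20 - 6p, supply qs = 4p - 12.
Setting them equal: 20 - 6p = 4p - 12 → 32 = 10p, so p = 3.2 and q = 0.8.
%Δq = (0.8 − 4) / 4 × 100 = -80%.

-80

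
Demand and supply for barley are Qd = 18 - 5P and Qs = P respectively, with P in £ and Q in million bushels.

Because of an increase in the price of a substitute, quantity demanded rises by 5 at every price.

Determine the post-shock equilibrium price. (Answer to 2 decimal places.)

Initially, 18 - 5P = P, so 18 = 6P and P = 3, Q = 3.
The shock moves the curves to Qd = 23 - 5P and Qs = P.
Equate the new curves: 23 - 5P = P, giving 23 = 6P, P = 23/6 ≈ 3.8333, Q = 23/6 ≈ 3.8333.

3.83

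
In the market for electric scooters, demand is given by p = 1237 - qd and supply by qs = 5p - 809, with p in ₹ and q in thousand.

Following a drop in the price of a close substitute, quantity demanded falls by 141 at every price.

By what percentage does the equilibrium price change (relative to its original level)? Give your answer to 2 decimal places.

Original equilibrium: 1237 - p = 5p - 809 gives 2046 = 6p, so p = 341 and q = 896.
After the shift, demand is qd = 1096 - p and supply is qs = 5p - 809.
Equate the new curves: 1096 - p = 5p - 809, giving 1905 = 6p, p = 317.5, q = 778.5.
%Δp = (317.5 − 341) / 341 × 100 = -6.89%.

-6.89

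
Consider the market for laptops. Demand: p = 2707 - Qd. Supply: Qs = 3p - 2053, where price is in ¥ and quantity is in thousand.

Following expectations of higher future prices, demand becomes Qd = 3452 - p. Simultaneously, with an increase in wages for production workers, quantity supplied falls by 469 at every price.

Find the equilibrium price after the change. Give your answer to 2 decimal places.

Original equilibrium: 2707 - p = 3p - 2053 gives 4760 = 4p, so p = 1190 and Q = 1517.
The shock moves the curves to Qd = 3452 - p and Qs = 3p - 2522.
New equilibrium: 3452 - p = 3p - 2522 ⇒ 5974 = 4p ⇒ p = 1493.5, Q = 1958.5.

1493.50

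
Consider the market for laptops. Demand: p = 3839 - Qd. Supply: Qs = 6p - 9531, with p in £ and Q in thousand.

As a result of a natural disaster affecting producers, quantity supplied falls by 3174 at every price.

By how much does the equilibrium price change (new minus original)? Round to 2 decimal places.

+453.43

Solve the original market: 3839 - p = 6p - 9531, hence p = 1910 and Q = 1929.
The shock moves the curves to Qd = 3839 - p and Qs = 6p - 12705.
Equate the new curves: 3839 - p = 6p - 12705, giving 16544 = 7p, p = 16544/7 ≈ 2363.4286, Q = 10329/7 ≈ 1475.5714.
Δp = 2363.4286 − 1910 = +453.43.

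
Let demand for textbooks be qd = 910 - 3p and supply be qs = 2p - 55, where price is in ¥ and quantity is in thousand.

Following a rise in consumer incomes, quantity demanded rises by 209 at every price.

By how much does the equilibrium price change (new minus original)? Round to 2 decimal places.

Initially, 910 - 3p = 2p - 55, so 965 = 5p and p = 193, q = 331.
The new curves are qd = 1119 - 3p (demand) and qs = 2p - 55 (supply).
Clearing the new market: 1119 - 3p = 2p - 55, so p = 234.8 and q = 414.6.
Δp = 234.8 − 193 = +41.80.

+41.80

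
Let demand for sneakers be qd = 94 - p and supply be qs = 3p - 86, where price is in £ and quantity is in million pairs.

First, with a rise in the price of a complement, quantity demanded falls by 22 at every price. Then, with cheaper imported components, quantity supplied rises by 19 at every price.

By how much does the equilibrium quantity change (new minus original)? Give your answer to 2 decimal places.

Before the shock: 94 - p = 3p - 86 ⇒ 180 = 4p ⇒ p = 45, q = 49.
The new curves are qd = 72 - p (demand) and qs = 3p - 67 (supply).
New equilibrium: 72 - p = 3p - 67 ⇒ 139 = 4p ⇒ p = 34.75, q = 37.25.
Δq = 37.25 − 49 = -11.75.

-11.75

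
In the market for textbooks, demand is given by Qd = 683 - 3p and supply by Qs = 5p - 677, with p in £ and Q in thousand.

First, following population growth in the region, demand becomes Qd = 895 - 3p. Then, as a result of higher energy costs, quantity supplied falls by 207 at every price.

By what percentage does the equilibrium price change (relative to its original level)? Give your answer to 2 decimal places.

+30.81

Solve the original market: 683 - 3p = 5p - 677, hence p = 170 and Q = 173.
After the shift, demand is Qd = 895 - 3p and supply is Qs = 5p - 884.
Setting them equal: 895 - 3p = 5p - 884 → 1779 = 8p, so p = 222.375 and Q = 227.875.
%Δp = (222.375 − 170) / 170 × 100 = +30.81%.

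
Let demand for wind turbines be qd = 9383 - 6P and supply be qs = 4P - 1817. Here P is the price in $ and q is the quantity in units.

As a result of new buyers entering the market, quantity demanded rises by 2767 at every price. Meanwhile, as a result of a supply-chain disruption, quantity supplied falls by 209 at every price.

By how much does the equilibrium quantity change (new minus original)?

+981.4

Before the shock: 9383 - 6P = 4P - 1817 ⇒ 11200 = 10P ⇒ P = 1120, q = 2663.
The shock moves the curves to qd = 12150 - 6P and qs = 4P - 2026.
New equilibrium: 12150 - 6P = 4P - 2026 ⇒ 14176 = 10P ⇒ P = 1417.6, q = 3644.4.
Δq = 3644.4 − 2663 = +981.4.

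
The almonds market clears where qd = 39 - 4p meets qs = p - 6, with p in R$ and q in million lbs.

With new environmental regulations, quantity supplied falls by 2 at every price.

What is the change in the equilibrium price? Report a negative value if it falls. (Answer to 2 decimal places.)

Initially, 39 - 4p = p - 6, so 45 = 5p and p = 9, q = 3.
After the shift, demand is qd = 39 - 4p and supply is qs = p - 8.
Clearing the new market: 39 - 4p = p - 8, so p = 9.4 and q = 1.4.
Δp = 9.4 − 9 = +0.40.

+0.40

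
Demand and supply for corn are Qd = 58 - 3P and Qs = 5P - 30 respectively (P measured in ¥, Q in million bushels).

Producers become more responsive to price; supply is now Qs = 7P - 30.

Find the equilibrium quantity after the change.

31.6

Original equilibrium: 58 - 3P = 5P - 30 gives 88 = 8P, so P = 11 and Q = 25.
After the shift, demand is Qd = 58 - 3P and supply is Qs = 7P - 30.
New equilibrium: 58 - 3P = 7P - 30 ⇒ 88 = 10P ⇒ P = 8.8, Q = 31.6.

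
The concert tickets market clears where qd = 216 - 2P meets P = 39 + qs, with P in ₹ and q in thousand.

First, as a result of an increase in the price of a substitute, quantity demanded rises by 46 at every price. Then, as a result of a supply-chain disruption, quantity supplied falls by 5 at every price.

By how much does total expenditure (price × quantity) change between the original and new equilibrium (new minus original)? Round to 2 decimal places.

Initially, 216 - 2P = P - 39, so 255 = 3P and P = 85, q = 46.
The new curves are qd = 262 - 2P (demand) and qs = P - 44 (supply).
Clearing the new market: 262 - 2P = P - 44, so P = 102 and q = 58.
Expenditure moves from 85×46 = 3910 to 102×58 = 5916; change = +2006.00.

+2006.00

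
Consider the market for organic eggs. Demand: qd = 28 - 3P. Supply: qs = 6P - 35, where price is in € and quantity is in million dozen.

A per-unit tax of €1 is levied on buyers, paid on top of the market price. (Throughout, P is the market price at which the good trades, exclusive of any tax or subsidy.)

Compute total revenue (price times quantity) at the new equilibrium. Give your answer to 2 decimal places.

33.33

Solve the original market: 28 - 3P = 6P - 35, hence P = 7 and q = 7.
Since buyers pay the price plus the tax, the effective demand curve becomes qd = 25 - 3P.
New equilibrium: 25 - 3P = 6P - 35 ⇒ 60 = 9P ⇒ P = 20/3 ≈ 6.6667, q = 5.
New expenditure = 6.6667 × 5 = 33.33.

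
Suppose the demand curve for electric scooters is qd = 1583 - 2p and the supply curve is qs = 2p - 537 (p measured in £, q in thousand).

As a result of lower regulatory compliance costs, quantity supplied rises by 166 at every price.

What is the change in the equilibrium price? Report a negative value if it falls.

Before the shock: 1583 - 2p = 2p - 537 ⇒ 2120 = 4p ⇒ p = 530, q = 523.
The shock moves the curves to qd = 1583 - 2p and qs = 2p - 371.
Setting them equal: 1583 - 2p = 2p - 371 → 1954 = 4p, so p = 488.5 and q = 606.
Δp = 488.5 − 530 = -41.5.

-41.5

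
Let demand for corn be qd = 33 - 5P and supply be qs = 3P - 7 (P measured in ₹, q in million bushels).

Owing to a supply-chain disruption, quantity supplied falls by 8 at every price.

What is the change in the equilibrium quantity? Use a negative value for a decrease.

Solve the original market: 33 - 5P = 3P - 7, hence P = 5 and q = 8.
The shock moves the curves to qd = 33 - 5P and qs = 3P - 15.
Setting them equal: 33 - 5P = 3P - 15 → 48 = 8P, so P = 6 and q = 3.
Δq = 3 − 8 = -5.

-5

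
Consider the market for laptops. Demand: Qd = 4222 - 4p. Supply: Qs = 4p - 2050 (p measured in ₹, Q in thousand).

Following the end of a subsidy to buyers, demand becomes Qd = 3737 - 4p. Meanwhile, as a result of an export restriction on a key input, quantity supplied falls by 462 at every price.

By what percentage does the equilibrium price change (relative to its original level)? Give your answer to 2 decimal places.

-0.37

Original equilibrium: 4222 - 4p = 4p - 2050 gives 6272 = 8p, so p = 784 and Q = 1086.
The new curves are Qd = 3737 - 4p (demand) and Qs = 4p - 2512 (supply).
Setting them equal: 3737 - 4p = 4p - 2512 → 6249 = 8p, so p = 781.125 and Q = 612.5.
%Δp = (781.125 − 784) / 784 × 100 = -0.37%.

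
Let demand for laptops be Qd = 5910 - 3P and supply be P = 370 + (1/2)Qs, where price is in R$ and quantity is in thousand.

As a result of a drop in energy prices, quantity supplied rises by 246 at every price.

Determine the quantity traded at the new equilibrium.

2067.6

Before the shock: 5910 - 3P = 2P - 740 ⇒ 6650 = 5P ⇒ P = 1330, Q = 1920.
The shock moves the curves to Qd = 5910 - 3P and Qs = 2P - 494.
New equilibrium: 5910 - 3P = 2P - 494 ⇒ 6404 = 5P ⇒ P = 1280.8, Q = 2067.6.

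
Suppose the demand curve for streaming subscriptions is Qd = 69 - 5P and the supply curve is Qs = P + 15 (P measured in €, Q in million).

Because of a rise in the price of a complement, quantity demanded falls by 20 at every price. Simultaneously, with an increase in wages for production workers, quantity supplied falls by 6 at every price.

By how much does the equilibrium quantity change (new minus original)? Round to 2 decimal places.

-8.33

Original equilibrium: 69 - 5P = P + 15 gives 54 = 6P, so P = 9 and Q = 24.
The new curves are Qd = 49 - 5P (demand) and Qs = P + 9 (supply).
New equilibrium: 49 - 5P = P + 9 ⇒ 40 = 6P ⇒ P = 20/3 ≈ 6.6667, Q = 47/3 ≈ 15.6667.
ΔQ = 15.6667 − 24 = -8.33.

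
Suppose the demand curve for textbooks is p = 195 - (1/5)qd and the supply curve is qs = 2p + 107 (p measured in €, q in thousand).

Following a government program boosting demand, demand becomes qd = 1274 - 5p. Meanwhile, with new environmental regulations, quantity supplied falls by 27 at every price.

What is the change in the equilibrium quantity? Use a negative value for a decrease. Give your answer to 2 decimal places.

+66.14

Initially, 975 - 5p = 2p + 107, so 868 = 7p and p = 124, q = 355.
With the change applied: demand qd = 1274 - 5p, supply qs = 2p + 80.
Clearing the new market: 1274 - 5p = 2p + 80, so p = 1194/7 ≈ 170.5714 and q = 2948/7 ≈ 421.1429.
Δq = 421.1429 − 355 = +66.14.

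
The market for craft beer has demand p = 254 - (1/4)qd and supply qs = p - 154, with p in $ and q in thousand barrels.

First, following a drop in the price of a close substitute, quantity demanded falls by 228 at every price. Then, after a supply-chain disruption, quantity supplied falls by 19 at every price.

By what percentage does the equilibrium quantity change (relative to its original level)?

Initially, 1016 - 4p = p - 154, so 1170 = 5p and p = 234, q = 80.
The new curves are qd = 788 - 4p (demand) and qs = p - 173 (supply).
New equilibrium: 788 - 4p = p - 173 ⇒ 961 = 5p ⇒ p = 192.2, q = 19.2.
%Δq = (19.2 − 80) / 80 × 100 = -76%.

-76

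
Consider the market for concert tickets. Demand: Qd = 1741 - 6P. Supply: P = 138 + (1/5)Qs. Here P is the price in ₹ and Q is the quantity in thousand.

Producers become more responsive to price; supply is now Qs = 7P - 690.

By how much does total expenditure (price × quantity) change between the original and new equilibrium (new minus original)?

Original equilibrium: 1741 - 6P = 5P - 690 gives 2431 = 11P, so P = 221 and Q = 415.
After the shift, demand is Qd = 1741 - 6P and supply is Qs = 7P - 690.
Clearing the new market: 1741 - 6P = 7P - 690, so P = 187 and Q = 619.
Expenditure moves from 221×415 = 91715 to 187×619 = 115753; change = +24038.

+24038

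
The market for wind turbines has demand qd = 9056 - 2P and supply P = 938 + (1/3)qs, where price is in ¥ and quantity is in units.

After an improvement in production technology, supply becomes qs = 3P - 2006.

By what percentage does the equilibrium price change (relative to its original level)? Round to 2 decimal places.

Original equilibrium: 9056 - 2P = 3P - 2814 gives 11870 = 5P, so P = 2374 and q = 4308.
With the change applied: demand qd = 9056 - 2P, supply qs = 3P - 2006.
Clearing the new market: 9056 - 2P = 3P - 2006, so P = 2212.4 and q = 4631.2.
%ΔP = (2212.4 − 2374) / 2374 × 100 = -6.81%.

-6.81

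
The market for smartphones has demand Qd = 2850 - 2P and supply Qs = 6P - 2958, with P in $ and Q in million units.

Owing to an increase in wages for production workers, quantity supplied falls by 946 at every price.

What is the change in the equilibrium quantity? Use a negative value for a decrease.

Solve the original market: 2850 - 2P = 6P - 2958, hence P = 726 and Q = 1398.
The new curves are Qd = 2850 - 2P (demand) and Qs = 6P - 3904 (supply).
Equate the new curves: 2850 - 2P = 6P - 3904, giving 6754 = 8P, P = 844.25, Q = 1161.5.
ΔQ = 1161.5 − 1398 = -236.5.

-236.5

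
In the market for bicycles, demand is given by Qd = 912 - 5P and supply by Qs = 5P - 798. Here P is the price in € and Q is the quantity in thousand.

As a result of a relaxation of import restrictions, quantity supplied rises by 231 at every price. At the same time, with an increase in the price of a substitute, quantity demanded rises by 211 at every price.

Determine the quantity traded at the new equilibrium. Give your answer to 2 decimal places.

278.00

Original equilibrium: 912 - 5P = 5P - 798 gives 1710 = 10P, so P = 171 and Q = 57.
With the change applied: demand Qd = 1123 - 5P, supply Qs = 5P - 567.
Setting them equal: 1123 - 5P = 5P - 567 → 1690 = 10P, so P = 169 and Q = 278.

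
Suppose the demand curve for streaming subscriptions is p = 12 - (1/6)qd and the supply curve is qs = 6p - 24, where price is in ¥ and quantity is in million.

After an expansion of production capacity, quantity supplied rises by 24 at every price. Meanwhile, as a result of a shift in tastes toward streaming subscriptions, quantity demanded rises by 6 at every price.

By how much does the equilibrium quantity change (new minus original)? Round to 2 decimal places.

+15.00

Before the shock: 72 - 6p = 6p - 24 ⇒ 96 = 12p ⇒ p = 8, q = 24.
The new curves are qd = 78 - 6p (demand) and qs = 6p (supply).
Setting them equal: 78 - 6p = 6p → 78 = 12p, so p = 6.5 and q = 39.
Δq = 39 − 24 = +15.00.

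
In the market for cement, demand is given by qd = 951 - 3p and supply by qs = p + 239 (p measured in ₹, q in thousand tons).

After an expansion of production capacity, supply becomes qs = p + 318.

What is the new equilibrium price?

Solve the original market: 951 - 3p = p + 239, hence p = 178 and q = 417.
The shock moves the curves to qd = 951 - 3p and qs = p + 318.
New equilibrium: 951 - 3p = p + 318 ⇒ 633 = 4p ⇒ p = 158.25, q = 476.25.

158.25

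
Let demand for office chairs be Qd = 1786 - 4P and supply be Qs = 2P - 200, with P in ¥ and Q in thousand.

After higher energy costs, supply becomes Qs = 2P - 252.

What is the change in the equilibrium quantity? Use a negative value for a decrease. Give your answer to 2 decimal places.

Before the shock: 1786 - 4P = 2P - 200 ⇒ 1986 = 6P ⇒ P = 331, Q = 462.
The shock moves the curves to Qd = 1786 - 4P and Qs = 2P - 252.
Clearing the new market: 1786 - 4P = 2P - 252, so P = 1019/3 ≈ 339.6667 and Q = 1282/3 ≈ 427.3333.
ΔQ = 427.3333 − 462 = -34.67.

-34.67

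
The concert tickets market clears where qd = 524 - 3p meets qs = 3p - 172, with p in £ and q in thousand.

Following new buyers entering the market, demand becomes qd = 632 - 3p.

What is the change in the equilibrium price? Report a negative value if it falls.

Initially, 524 - 3p = 3p - 172, so 696 = 6p and p = 116, q = 176.
The new curves are qd = 632 - 3p (demand) and qs = 3p - 172 (supply).
New equilibrium: 632 - 3p = 3p - 172 ⇒ 804 = 6p ⇒ p = 134, q = 230.
Δp = 134 − 116 = +18.

+18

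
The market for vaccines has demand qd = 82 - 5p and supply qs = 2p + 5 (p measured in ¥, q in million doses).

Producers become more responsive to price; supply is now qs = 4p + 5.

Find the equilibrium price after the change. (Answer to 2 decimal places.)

8.56

Original equilibrium: 82 - 5p = 2p + 5 gives 77 = 7p, so p = 11 and q = 27.
The new curves are qd = 82 - 5p (demand) and qs = 4p + 5 (supply).
Equate the new curves: 82 - 5p = 4p + 5, giving 77 = 9p, p = 77/9 ≈ 8.5556, q = 353/9 ≈ 39.2222.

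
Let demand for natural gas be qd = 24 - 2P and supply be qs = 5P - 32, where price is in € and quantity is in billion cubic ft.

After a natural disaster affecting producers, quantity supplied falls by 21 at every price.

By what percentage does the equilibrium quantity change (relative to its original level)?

Solve the original market: 24 - 2P = 5P - 32, hence P = 8 and q = 8.
The new curves are qd = 24 - 2P (demand) and qs = 5P - 53 (supply).
New equilibrium: 24 - 2P = 5P - 53 ⇒ 77 = 7P ⇒ P = 11, q = 2.
%Δq = (2 − 8) / 8 × 100 = -75%.

-75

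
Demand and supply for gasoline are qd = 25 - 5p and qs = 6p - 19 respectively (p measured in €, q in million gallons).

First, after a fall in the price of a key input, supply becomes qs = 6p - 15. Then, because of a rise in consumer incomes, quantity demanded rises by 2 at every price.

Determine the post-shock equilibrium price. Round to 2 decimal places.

3.82

Before the shock: 25 - 5p = 6p - 19 ⇒ 44 = 11p ⇒ p = 4, q = 5.
The shock moves the curves to qd = 27 - 5p and qs = 6p - 15.
New equilibrium: 27 - 5p = 6p - 15 ⇒ 42 = 11p ⇒ p = 42/11 ≈ 3.8182, q = 87/11 ≈ 7.9091.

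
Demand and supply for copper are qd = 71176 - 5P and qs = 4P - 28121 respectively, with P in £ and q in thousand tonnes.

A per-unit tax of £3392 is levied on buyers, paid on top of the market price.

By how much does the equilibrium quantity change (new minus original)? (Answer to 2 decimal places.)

Before the shock: 71176 - 5P = 4P - 28121 ⇒ 99297 = 9P ⇒ P = 11033, q = 16011.
Since buyers pay the price plus the tax, the effective demand curve becomes qd = 54216 - 5P.
Equate the new curves: 54216 - 5P = 4P - 28121, giving 82337 = 9P, P = 82337/9 ≈ 9148.5556, q = 76259/9 ≈ 8473.2222.
Δq = 8473.2222 − 16011 = -7537.78.

-7537.78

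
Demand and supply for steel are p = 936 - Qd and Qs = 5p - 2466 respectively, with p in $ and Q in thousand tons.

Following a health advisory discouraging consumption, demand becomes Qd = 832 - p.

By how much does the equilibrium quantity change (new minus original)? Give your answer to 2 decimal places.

Original equilibrium: 936 - p = 5p - 2466 gives 3402 = 6p, so p = 567 and Q = 369.
The new curves are Qd = 832 - p (demand) and Qs = 5p - 2466 (supply).
Equate the new curves: 832 - p = 5p - 2466, giving 3298 = 6p, p = 1649/3 ≈ 549.6667, Q = 847/3 ≈ 282.3333.
ΔQ = 282.3333 − 369 = -86.67.

-86.67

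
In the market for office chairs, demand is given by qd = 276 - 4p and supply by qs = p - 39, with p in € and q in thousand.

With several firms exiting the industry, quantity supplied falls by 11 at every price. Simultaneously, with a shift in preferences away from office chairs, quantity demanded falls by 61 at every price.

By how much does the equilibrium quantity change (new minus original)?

Solve the original market: 276 - 4p = p - 39, hence p = 63 and q = 24.
With the change applied: demand qd = 215 - 4p, supply qs = p - 50.
Clearing the new market: 215 - 4p = p - 50, so p = 53 and q = 3.
Δq = 3 − 24 = -21.

-21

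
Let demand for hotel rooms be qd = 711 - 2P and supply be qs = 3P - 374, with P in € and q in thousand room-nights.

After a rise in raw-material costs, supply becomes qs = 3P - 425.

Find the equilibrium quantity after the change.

256.6

Solve the original market: 711 - 2P = 3P - 374, hence P = 217 and q = 277.
The shock moves the curves to qd = 711 - 2P and qs = 3P - 425.
New equilibrium: 711 - 2P = 3P - 425 ⇒ 1136 = 5P ⇒ P = 227.2, q = 256.6.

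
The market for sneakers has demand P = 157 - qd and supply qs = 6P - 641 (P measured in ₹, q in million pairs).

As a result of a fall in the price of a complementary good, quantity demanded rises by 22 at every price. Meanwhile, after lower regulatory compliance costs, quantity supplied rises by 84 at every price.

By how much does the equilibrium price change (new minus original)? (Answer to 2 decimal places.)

Original equilibrium: 157 - P = 6P - 641 gives 798 = 7P, so P = 114 and q = 43.
With the change applied: demand qd = 179 - P, supply qs = 6P - 557.
Setting them equal: 179 - P = 6P - 557 → 736 = 7P, so P = 736/7 ≈ 105.1429 and q = 517/7 ≈ 73.8571.
ΔP = 105.1429 − 114 = -8.86.

-8.86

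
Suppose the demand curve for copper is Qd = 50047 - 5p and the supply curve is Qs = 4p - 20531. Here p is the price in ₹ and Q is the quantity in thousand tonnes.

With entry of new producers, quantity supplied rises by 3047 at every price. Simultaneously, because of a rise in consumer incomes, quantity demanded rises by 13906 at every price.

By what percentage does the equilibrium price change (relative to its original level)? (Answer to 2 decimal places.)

+15.39

Original equilibrium: 50047 - 5p = 4p - 20531 gives 70578 = 9p, so p = 7842 and Q = 10837.
The shock moves the curves to Qd = 63953 - 5p and Qs = 4p - 17484.
Setting them equal: 63953 - 5p = 4p - 17484 → 81437 = 9p, so p = 81437/9 ≈ 9048.5556 and Q = 168392/9 ≈ 18710.2222.
%Δp = (9048.5556 − 7842) / 7842 × 100 = +15.39%.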